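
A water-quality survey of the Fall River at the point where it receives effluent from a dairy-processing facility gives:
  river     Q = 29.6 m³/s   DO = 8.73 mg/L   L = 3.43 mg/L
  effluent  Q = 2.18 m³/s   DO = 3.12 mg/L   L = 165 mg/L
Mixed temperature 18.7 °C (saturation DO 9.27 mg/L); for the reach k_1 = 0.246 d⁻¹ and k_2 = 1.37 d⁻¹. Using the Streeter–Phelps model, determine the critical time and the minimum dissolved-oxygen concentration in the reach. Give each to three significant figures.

t_c ≈ 1.22 d; minimum DO ≈ 7.34 mg/L

Mixed DO = (29.6×8.73 + 2.18×3.12)/(29.6+2.18) = 265.2/31.78 = 8.345 mg/L.
Mixed L₀ = (29.6×3.43 + 2.18×165)/(31.78) = 461.2/31.78 = 14.51 mg/L.
Initial deficit D₀ = C_s − DO₀ = 9.27 − 8.345 = 0.9248 mg/L.
t_c = (1/1.124) ln[(1.37/0.246)(1 − 0.9248×1.124/(0.246×14.51))] = 0.8897 × ln(3.948) = 1.222 d.
D_c = (0.246/1.37) × 14.51 × e^(−0.246×1.222) = 0.1796 × 14.51 × 0.7404 = 1.930 mg/L.
Minimum DO = 9.27 − 1.930 = 7.340 mg/L.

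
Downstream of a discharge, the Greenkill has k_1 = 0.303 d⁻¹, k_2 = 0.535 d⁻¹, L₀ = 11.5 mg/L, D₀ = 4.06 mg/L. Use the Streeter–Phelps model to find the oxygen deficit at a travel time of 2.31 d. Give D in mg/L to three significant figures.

D ≈ 4.27 mg/L

k_1 L₀/(k_2−k_1) = 0.303×11.5/(0.535−0.303) = 3.484/0.2320 = 15.02 mg/L.
e^(−k_1 t) = e^(−0.303×2.310) = 0.4966; e^(−k_2 t) = e^(−0.535×2.310) = 0.2906.
D = 15.02 × (0.4966 − 0.2906) + 4.06 × 0.2906 = 3.094 + 1.180 = 4.274 mg/L.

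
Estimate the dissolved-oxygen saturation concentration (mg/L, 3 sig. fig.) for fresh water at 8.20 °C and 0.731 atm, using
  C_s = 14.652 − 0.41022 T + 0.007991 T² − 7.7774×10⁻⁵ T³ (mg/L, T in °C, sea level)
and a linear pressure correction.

C_s ≈ 8.61 mg/L

At sea level: C_s = 14.652 − 0.41022×8.20 + 0.007991×8.20² − 7.7774×10⁻⁵×8.20³ = 11.78 mg/L.
Pressure correction: C_s' = 11.78 × 0.731 = 8.613 mg/L.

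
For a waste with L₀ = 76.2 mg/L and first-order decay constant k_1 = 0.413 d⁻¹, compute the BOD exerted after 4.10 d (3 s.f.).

y ≈ 62.2 mg/L

y_t = L₀(1 − e^(−k_1 t)) = 76.2 × (1 − e^(−0.413×4.10))
= 76.2 × (1 − 0.1839) = 76.2 × 0.8161 = 62.19 mg/L.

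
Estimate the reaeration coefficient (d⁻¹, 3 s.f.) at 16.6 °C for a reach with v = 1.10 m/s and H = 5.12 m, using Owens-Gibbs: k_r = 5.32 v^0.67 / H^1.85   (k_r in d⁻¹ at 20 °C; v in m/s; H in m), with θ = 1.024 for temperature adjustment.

k_r ≈ 0.255 d⁻¹

k_r(20) = 5.32 × 1.10^0.67 / 5.12^1.85 = 5.32 × 1.066 / 20.52 = 0.2764 d⁻¹.
k_r(16.6) = 0.2764 × 1.024^(16.6−20) = 0.2764 × 0.9225 = 0.2550 d⁻¹.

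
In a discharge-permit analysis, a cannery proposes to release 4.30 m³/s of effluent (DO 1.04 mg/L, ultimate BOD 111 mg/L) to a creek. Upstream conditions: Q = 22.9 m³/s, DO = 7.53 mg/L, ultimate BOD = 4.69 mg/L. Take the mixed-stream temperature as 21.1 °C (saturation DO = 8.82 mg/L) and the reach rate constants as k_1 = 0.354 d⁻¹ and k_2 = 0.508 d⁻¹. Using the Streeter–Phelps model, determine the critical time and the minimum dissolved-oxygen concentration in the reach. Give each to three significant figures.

t_c ≈ 2.03 d; minimum DO ≈ 1.53 mg/L

Mixed DO = (22.9×7.53 + 4.30×1.04)/(22.9+4.30) = 176.9/27.20 = 6.504 mg/L.
Mixed L₀ = (22.9×4.69 + 4.30×111)/(27.20) = 584.7/27.20 = 21.50 mg/L.
Initial deficit D₀ = C_s − DO₀ = 8.82 − 6.504 = 2.316 mg/L.
t_c = (1/0.1540) ln[(0.508/0.354)(1 − 2.316×0.1540/(0.354×21.50))] = 6.494 × ln(1.368) = 2.034 d.
D_c = (0.354/0.508) × 21.50 × e^(−0.354×2.034) = 0.6969 × 21.50 × 0.4868 = 7.292 mg/L.
Minimum DO = 8.82 − 7.292 = 1.528 mg/L.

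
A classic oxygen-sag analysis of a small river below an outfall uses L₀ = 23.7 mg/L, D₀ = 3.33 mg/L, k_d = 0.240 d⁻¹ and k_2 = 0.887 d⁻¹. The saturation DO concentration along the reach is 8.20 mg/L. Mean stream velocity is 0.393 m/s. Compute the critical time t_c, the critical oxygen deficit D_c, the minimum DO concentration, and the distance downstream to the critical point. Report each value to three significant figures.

With k_2/k_d = 3.696 and 1 − D₀(k_2−k_d)/(k_d L₀) = 0.6212,
t_c = ln(3.696 × 0.6212) / (0.887 − 0.240) = ln(2.296) / 0.6470 = 0.8311/0.6470 = 1.285 d.
L(t_c) = L₀ e^(−k_d t_c) = 23.7 × 0.7347 = 17.41 mg/L, and at the critical point k_2 D_c = k_d L, so D_c = (0.240/0.887) × 17.41 = 4.711 mg/L.
Minimum DO = C_s − D_c = 8.20 − 4.711 = 3.489 mg/L.
x_c = v t_c = 0.393 m/s × 1.285 d × 86400 s/d = 43620 m ≈ 43.6 km.

t_c ≈ 1.28 d; D_c ≈ 4.71 mg/L; min DO ≈ 3.49 mg/L; x_c ≈ 43.6 km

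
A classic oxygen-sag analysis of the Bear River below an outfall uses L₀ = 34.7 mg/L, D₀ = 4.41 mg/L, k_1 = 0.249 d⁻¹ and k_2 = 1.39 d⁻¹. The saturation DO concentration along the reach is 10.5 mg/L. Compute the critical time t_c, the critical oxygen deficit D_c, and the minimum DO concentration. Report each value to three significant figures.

t_c = [1/(k_2−k_1)] ln[(k_2/k_1)(1 − D₀(k_2−k_1)/(k_1 L₀))]
= [1/(1.39−0.249)] ln[(1.39/0.249)(1 − 4.41×1.141/(0.249×34.7))]
= (1/1.141) ln[5.582 × 0.4176] = 0.8764 × ln(2.331) = 0.8764 × 0.8465 = 0.7419 d.
L(t_c) = L₀ e^(−k_1 t_c) = 34.7 × 0.8313 = 28.85 mg/L, and at the critical point k_2 D_c = k_1 L, so D_c = (0.249/1.39) × 28.85 = 5.168 mg/L.
Minimum DO = C_s − D_c = 10.5 − 5.168 = 5.332 mg/L.

t_c ≈ 0.742 d; D_c ≈ 5.17 mg/L; min DO ≈ 5.33 mg/L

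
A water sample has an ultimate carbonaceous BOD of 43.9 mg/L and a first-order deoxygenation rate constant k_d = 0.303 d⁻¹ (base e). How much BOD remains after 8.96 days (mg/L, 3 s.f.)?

L ≈ 2.91 mg/L

L_t = L₀ e^(−k_d t) = 43.9 × e^(−0.303×8.96) = 43.9 × 0.06621 = 2.907 mg/L.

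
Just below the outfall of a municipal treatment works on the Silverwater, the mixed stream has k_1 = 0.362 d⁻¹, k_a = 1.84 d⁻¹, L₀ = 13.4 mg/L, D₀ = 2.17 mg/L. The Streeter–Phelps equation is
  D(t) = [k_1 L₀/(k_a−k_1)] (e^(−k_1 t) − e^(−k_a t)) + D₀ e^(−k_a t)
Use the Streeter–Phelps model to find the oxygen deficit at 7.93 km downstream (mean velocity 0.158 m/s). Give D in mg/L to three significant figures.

D ≈ 2.28 mg/L

Travel time t = x/v = 7.93 km / (0.158 m/s) = 7930 m / 0.158 m/s = 50190 s = 0.5809 d.
k_1 L₀/(k_a−k_1) = 0.362×13.4/(1.84−0.362) = 4.851/1.478 = 3.282 mg/L.
e^(−k_1 t) = e^(−0.362×0.5809) = 0.8104; e^(−k_a t) = e^(−1.84×0.5809) = 0.3434.
D = 3.282 × (0.8104 − 0.3434) + 2.17 × 0.3434 = 1.533 + 0.7452 = 2.278 mg/L.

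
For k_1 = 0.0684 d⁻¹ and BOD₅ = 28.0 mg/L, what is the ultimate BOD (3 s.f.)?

L₀ ≈ 96.7 mg/L

BOD₅ = L₀(1 − e^(−5k_1)) ⇒ L₀ = BOD₅ / (1 − e^(−5×0.0684))
= 28.0 / (1 − 0.7103) = 28.0 / 0.2897 = 96.67 mg/L.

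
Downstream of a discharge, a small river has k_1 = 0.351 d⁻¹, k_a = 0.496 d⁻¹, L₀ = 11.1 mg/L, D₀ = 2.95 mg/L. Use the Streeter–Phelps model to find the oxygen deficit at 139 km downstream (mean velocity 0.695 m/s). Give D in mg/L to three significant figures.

Travel time t = x/v = 139 km / (0.695 m/s) = 139000 m / 0.695 m/s = 200000 s = 2.315 d.
k_1 L₀/(k_a−k_1) = 0.351×11.1/(0.496−0.351) = 3.896/0.1450 = 26.87 mg/L.
e^(−k_1 t) = e^(−0.351×2.315) = 0.4437; e^(−k_a t) = e^(−0.496×2.315) = 0.3172.
D = 26.87 × (0.4437 − 0.3172) + 2.95 × 0.3172 = 3.400 + 0.9358 = 4.335 mg/L.

D ≈ 4.34 mg/L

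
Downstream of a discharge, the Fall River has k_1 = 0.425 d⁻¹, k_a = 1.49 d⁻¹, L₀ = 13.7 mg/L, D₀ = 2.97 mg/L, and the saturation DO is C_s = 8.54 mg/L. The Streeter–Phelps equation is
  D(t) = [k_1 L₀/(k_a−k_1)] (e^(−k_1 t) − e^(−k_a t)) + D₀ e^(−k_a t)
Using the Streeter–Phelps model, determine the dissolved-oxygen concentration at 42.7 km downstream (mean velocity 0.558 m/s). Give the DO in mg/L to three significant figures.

Travel time t = x/v = 42.7 km / (0.558 m/s) = 42700 m / 0.558 m/s = 76520 s = 0.8857 d.
k_1 L₀/(k_a−k_1) = 0.425×13.7/(1.49−0.425) = 5.822/1.065 = 5.467 mg/L.
e^(−k_1 t) = e^(−0.425×0.8857) = 0.6863; e^(−k_a t) = e^(−1.49×0.8857) = 0.2672.
D = 5.467 × (0.6863 − 0.2672) + 2.97 × 0.2672 = 2.291 + 0.7937 = 3.085 mg/L.
DO = C_s − D = 8.54 − 3.085 = 5.455 mg/L.

DO ≈ 5.46 mg/L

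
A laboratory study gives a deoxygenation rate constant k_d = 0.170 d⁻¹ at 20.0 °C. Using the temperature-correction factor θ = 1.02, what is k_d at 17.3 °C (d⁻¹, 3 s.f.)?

k_d ≈ 0.161 d⁻¹

k_d(T₂) = k_d(T₁) · θ^(T₂−T₁) = 0.170 × 1.02^(17.3−20.0)
= 0.170 × 1.02^-2.70 = 0.170 × 0.9479 = 0.1611 d⁻¹.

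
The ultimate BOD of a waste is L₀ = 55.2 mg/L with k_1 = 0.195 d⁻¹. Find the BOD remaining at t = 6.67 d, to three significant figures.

L_t = L₀ e^(−k_1 t) = 55.2 × e^(−0.195×6.67) = 55.2 × 0.2724 = 15.03 mg/L.

L ≈ 15.0 mg/L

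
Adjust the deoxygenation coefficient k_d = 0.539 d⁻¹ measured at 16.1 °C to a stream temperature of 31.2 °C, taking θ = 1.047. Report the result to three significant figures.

k_d ≈ 1.08 d⁻¹

k_d(T₂) = k_d(T₁) · θ^(T₂−T₁) = 0.539 × 1.047^(31.2−16.1)
= 0.539 × 1.047^15.1 = 0.539 × 2.001 = 1.078 d⁻¹.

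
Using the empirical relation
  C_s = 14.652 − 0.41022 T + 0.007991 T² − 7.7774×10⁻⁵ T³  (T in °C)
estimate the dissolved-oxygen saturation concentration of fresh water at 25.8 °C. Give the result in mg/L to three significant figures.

C_s ≈ 8.05 mg/L

C_s = 14.652 − 0.41022×25.8 + 0.007991×25.8² − 7.7774×10⁻⁵×25.8³ = 8.052 mg/L.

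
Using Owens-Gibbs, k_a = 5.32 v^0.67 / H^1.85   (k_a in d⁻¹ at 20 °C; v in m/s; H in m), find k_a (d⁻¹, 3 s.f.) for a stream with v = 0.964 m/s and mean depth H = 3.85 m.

k_a ≈ 0.429 d⁻¹

k_a = 5.32 × 0.964^0.67 / 3.85^1.85 = 5.32 × 0.9757 / 12.11 = 0.4287 d⁻¹.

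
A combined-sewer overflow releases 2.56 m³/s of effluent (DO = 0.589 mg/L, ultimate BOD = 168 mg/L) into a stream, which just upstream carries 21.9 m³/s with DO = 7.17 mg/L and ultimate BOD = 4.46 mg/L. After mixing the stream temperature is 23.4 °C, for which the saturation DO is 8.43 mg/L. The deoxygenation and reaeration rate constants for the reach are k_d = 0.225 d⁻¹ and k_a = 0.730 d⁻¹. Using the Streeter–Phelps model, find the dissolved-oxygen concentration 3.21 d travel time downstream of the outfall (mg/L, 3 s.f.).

Mixed DO = (21.9×7.17 + 2.56×0.589)/(21.9+2.56) = 158.5/24.46 = 6.481 mg/L.
Mixed L₀ = (21.9×4.46 + 2.56×168)/(24.46) = 527.8/24.46 = 21.58 mg/L.
Initial deficit D₀ = C_s − DO₀ = 8.43 − 6.481 = 1.949 mg/L.
D(3.21) = [0.225×21.58/(0.730−0.225)](e^(−0.225×3.21) − e^(−0.730×3.21)) + 1.949 e^(−0.730×3.21)
= 9.613 × (0.4857 − 0.09601) + 1.949 × 0.09601 = 3.933 mg/L.
DO = 8.43 − 3.933 = 4.497 mg/L.

DO ≈ 4.50 mg/L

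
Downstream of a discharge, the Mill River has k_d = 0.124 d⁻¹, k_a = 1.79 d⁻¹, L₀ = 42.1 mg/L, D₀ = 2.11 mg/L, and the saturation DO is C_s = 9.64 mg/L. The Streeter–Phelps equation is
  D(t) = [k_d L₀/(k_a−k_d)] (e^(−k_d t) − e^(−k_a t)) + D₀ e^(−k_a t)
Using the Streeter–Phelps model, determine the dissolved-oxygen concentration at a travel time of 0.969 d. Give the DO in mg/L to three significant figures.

k_d L₀/(k_a−k_d) = 0.124×42.1/(1.79−0.124) = 5.220/1.666 = 3.133 mg/L.
e^(−k_d t) = e^(−0.124×0.9690) = 0.8868; e^(−k_a t) = e^(−1.79×0.9690) = 0.1765.
D = 3.133 × (0.8868 − 0.1765) + 2.11 × 0.1765 = 2.226 + 0.3724 = 2.598 mg/L.
DO = C_s − D = 9.64 − 2.598 = 7.042 mg/L.

DO ≈ 7.04 mg/L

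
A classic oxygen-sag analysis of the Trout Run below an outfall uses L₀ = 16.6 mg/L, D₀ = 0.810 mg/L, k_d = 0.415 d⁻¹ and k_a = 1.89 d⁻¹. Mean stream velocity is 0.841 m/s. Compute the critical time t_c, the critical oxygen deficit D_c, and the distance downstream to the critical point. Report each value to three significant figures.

t_c ≈ 0.899 d; D_c ≈ 2.51 mg/L; x_c ≈ 65.3 km

With k_a/k_d = 4.554 and 1 − D₀(k_a−k_d)/(k_d L₀) = 0.8266,
t_c = ln(4.554 × 0.8266) / (1.89 − 0.415) = ln(3.764) / 1.475 = 1.326/1.475 = 0.8987 d.
L(t_c) = L₀ e^(−k_d t_c) = 16.6 × 0.6887 = 11.43 mg/L, and at the critical point k_a D_c = k_d L, so D_c = (0.415/1.89) × 11.43 = 2.510 mg/L.
x_c = v t_c = 0.841 m/s × 0.8987 d × 86400 s/d = 65300 m ≈ 65.3 km.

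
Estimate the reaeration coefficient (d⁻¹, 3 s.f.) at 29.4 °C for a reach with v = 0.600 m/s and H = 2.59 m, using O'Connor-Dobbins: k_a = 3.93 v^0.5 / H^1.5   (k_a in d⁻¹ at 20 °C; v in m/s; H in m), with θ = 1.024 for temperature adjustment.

k_a(20) = 3.93 × 0.600^0.5 / 2.59^1.5 = 3.93 × 0.7746 / 4.168 = 0.7303 d⁻¹.
k_a(29.4) = 0.7303 × 1.024^(29.4−20) = 0.7303 × 1.250 = 0.9127 d⁻¹.

k_a ≈ 0.913 d⁻¹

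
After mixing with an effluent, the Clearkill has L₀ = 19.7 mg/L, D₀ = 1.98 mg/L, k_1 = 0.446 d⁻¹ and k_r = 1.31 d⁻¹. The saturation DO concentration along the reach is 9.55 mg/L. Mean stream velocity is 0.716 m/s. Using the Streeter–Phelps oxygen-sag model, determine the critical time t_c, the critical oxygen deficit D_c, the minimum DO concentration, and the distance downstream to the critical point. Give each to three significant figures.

t_c ≈ 0.996 d; D_c ≈ 4.30 mg/L; min DO ≈ 5.25 mg/L; x_c ≈ 61.6 km

With k_r/k_1 = 2.937 and 1 − D₀(k_r−k_1)/(k_1 L₀) = 0.8053,
t_c = ln(2.937 × 0.8053) / (1.31 − 0.446) = ln(2.365) / 0.8640 = 0.8609/0.8640 = 0.9964 d.
L(t_c) = L₀ e^(−k_1 t_c) = 19.7 × 0.6412 = 12.63 mg/L, and at the critical point k_r D_c = k_1 L, so D_c = (0.446/1.31) × 12.63 = 4.301 mg/L.
Minimum DO = C_s − D_c = 9.55 − 4.301 = 5.249 mg/L.
x_c = v t_c = 0.716 m/s × 0.9964 d × 86400 s/d = 61640 m ≈ 61.6 km.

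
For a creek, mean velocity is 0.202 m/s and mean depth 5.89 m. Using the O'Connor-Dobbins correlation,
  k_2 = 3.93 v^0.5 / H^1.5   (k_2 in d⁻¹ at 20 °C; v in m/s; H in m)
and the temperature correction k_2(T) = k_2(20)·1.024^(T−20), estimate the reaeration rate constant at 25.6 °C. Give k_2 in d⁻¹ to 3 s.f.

k_2(20) = 3.93 × 0.202^0.5 / 5.89^1.5 = 3.93 × 0.4494 / 14.29 = 0.1236 d⁻¹.
k_2(25.6) = 0.1236 × 1.024^(25.6−20) = 0.1236 × 1.142 = 0.1411 d⁻¹.

k_2 ≈ 0.141 d⁻¹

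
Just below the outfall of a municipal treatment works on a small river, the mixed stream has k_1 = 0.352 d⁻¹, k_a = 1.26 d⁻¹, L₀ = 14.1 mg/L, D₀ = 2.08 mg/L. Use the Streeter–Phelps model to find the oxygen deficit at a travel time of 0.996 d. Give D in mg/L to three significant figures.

k_1 L₀/(k_a−k_1) = 0.352×14.1/(1.26−0.352) = 4.963/0.9080 = 5.466 mg/L.
e^(−k_1 t) = e^(−0.352×0.9960) = 0.7043; e^(−k_a t) = e^(−1.26×0.9960) = 0.2851.
D = 5.466 × (0.7043 − 0.2851) + 2.08 × 0.2851 = 2.291 + 0.5930 = 2.884 mg/L.

D ≈ 2.88 mg/L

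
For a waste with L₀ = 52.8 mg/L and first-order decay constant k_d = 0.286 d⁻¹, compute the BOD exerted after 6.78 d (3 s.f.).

y_t = L₀(1 − e^(−k_d t)) = 52.8 × (1 − e^(−0.286×6.78))
= 52.8 × (1 − 0.1438) = 52.8 × 0.8562 = 45.21 mg/L.

y ≈ 45.2 mg/L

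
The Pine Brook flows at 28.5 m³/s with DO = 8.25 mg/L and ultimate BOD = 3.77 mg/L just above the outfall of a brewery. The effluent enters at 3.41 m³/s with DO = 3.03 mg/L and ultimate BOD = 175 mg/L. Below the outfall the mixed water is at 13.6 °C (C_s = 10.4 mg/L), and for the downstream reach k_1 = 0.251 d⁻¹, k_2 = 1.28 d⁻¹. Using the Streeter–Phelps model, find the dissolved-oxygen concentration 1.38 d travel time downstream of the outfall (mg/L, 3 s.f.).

DO ≈ 7.05 mg/L

Mixed DO = (28.5×8.25 + 3.41×3.03)/(28.5+3.41) = 245.5/31.91 = 7.692 mg/L.
Mixed L₀ = (28.5×3.77 + 3.41×175)/(31.91) = 704.2/31.91 = 22.07 mg/L.
Initial deficit D₀ = C_s − DO₀ = 10.4 − 7.692 = 2.708 mg/L.
D(1.38) = [0.251×22.07/(1.28−0.251)](e^(−0.251×1.38) − e^(−1.28×1.38)) + 2.708 e^(−1.28×1.38)
= 5.383 × (0.7072 − 0.1709) + 2.708 × 0.1709 = 3.350 mg/L.
DO = 10.4 − 3.350 = 7.050 mg/L.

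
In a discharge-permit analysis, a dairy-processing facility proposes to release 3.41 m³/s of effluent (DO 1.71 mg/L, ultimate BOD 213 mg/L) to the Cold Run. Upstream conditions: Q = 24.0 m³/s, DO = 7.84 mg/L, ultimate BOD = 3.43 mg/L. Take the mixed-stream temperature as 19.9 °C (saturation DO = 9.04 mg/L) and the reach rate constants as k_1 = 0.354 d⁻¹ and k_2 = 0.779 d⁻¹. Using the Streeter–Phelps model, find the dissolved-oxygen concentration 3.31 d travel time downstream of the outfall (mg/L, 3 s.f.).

Mixed DO = (24.0×7.84 + 3.41×1.71)/(24.0+3.41) = 194.0/27.41 = 7.077 mg/L.
Mixed L₀ = (24.0×3.43 + 3.41×213)/(27.41) = 808.7/27.41 = 29.50 mg/L.
Initial deficit D₀ = C_s − DO₀ = 9.04 − 7.077 = 1.963 mg/L.
D(3.31) = [0.354×29.50/(0.779−0.354)](e^(−0.354×3.31) − e^(−0.779×3.31)) + 1.963 e^(−0.779×3.31)
= 24.57 × (0.3098 − 0.07589) + 1.963 × 0.07589 = 5.898 mg/L.
DO = 9.04 − 5.898 = 3.142 mg/L.

DO ≈ 3.14 mg/L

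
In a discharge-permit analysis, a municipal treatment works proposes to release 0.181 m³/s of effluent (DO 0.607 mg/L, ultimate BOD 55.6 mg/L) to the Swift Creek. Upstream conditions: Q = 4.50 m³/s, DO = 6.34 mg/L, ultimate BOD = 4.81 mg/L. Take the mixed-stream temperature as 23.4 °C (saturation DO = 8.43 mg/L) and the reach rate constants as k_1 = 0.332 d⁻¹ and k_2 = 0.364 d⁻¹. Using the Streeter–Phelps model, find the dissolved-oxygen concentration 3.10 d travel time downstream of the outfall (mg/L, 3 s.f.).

Mixed DO = (4.50×6.34 + 0.181×0.607)/(4.50+0.181) = 28.64/4.681 = 6.118 mg/L.
Mixed L₀ = (4.50×4.81 + 0.181×55.6)/(4.681) = 31.71/4.681 = 6.774 mg/L.
Initial deficit D₀ = C_s − DO₀ = 8.43 − 6.118 = 2.312 mg/L.
D(3.10) = [0.332×6.774/(0.364−0.332)](e^(−0.332×3.10) − e^(−0.364×3.10)) + 2.312 e^(−0.364×3.10)
= 70.28 × (0.3573 − 0.3236) + 2.312 × 0.3236 = 3.119 mg/L.
DO = 8.43 − 3.119 = 5.311 mg/L.

DO ≈ 5.31 mg/L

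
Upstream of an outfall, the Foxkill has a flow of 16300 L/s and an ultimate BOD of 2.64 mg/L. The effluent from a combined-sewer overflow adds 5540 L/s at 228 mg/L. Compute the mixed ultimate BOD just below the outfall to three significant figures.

Flow-weighted mixing: C = (Q_r C_r + Q_w C_w)/(Q_r + Q_w)
= (16300×2.64 + 5540×228)/(16300 + 5540) = 1.306×10^6/21840 = 59.81 mg/L.

59.8 mg/L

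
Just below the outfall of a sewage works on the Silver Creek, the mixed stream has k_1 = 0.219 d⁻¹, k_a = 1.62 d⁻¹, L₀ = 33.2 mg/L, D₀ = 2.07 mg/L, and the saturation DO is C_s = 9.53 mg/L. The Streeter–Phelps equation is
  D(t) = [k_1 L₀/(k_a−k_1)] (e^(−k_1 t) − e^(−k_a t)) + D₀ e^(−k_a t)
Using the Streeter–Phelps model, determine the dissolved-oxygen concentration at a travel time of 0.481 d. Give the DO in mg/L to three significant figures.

DO ≈ 6.29 mg/L

k_1 L₀/(k_a−k_1) = 0.219×33.2/(1.62−0.219) = 7.271/1.401 = 5.190 mg/L.
e^(−k_1 t) = e^(−0.219×0.4810) = 0.9000; e^(−k_a t) = e^(−1.62×0.4810) = 0.4588.
D = 5.190 × (0.9000 − 0.4588) + 2.07 × 0.4588 = 2.290 + 0.9496 = 3.240 mg/L.
DO = C_s − D = 9.53 − 3.240 = 6.290 mg/L.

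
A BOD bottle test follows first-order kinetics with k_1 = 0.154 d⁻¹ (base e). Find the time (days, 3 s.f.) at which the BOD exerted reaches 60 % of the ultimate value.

y/L₀ = 1 − e^(−k_1 t) = 0.60 ⇒ e^(−k_1 t) = 0.400
t = −ln(0.400) / 0.154 = 0.9163 / 0.154 = 5.950 d.

t ≈ 5.95 d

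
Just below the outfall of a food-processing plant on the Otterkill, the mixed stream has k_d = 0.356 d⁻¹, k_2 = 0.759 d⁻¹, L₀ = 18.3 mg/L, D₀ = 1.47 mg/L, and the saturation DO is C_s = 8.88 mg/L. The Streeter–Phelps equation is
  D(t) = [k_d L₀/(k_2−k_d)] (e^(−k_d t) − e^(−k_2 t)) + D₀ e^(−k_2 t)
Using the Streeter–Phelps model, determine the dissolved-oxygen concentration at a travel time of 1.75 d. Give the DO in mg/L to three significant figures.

DO ≈ 4.10 mg/L

k_d L₀/(k_2−k_d) = 0.356×18.3/(0.759−0.356) = 6.515/0.4030 = 16.17 mg/L.
e^(−k_d t) = e^(−0.356×1.750) = 0.5363; e^(−k_2 t) = e^(−0.759×1.750) = 0.2649.
D = 16.17 × (0.5363 − 0.2649) + 1.47 × 0.2649 = 4.387 + 0.3895 = 4.777 mg/L.
DO = C_s − D = 8.88 − 4.777 = 4.103 mg/L.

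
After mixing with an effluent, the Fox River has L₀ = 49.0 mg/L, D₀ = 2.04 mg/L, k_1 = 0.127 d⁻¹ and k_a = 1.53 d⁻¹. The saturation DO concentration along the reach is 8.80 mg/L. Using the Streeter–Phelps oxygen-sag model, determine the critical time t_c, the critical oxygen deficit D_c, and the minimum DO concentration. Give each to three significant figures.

With k_a/k_1 = 12.05 and 1 − D₀(k_a−k_1)/(k_1 L₀) = 0.5401,
t_c = ln(12.05 × 0.5401) / (1.53 − 0.127) = ln(6.506) / 1.403 = 1.873/1.403 = 1.335 d.
D_c = (k_1/k_a) L₀ e^(−k_1 t_c) = (0.127/1.53) × 49.0 × e^(−0.127×1.335) = 0.08301 × 49.0 × 0.8441 = 3.433 mg/L.
Minimum DO = C_s − D_c = 8.80 − 3.433 = 5.367 mg/L.

t_c ≈ 1.33 d; D_c ≈ 3.43 mg/L; min DO ≈ 5.37 mg/L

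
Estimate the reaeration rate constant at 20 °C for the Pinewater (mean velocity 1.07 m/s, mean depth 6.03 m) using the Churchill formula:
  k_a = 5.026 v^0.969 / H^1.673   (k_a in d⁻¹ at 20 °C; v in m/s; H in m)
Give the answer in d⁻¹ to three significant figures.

k_a = 5.026 × 1.07^0.969 / 6.03^1.673 = 5.026 × 1.068 / 20.21 = 0.2656 d⁻¹.

k_a ≈ 0.266 d⁻¹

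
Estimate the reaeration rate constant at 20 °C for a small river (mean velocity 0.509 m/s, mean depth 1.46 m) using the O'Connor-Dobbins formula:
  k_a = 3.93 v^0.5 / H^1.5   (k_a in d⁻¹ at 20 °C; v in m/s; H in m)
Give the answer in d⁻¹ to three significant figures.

k_a = 3.93 × 0.509^0.5 / 1.46^1.5 = 3.93 × 0.7134 / 1.764 = 1.589 d⁻¹.

k_a ≈ 1.59 d⁻¹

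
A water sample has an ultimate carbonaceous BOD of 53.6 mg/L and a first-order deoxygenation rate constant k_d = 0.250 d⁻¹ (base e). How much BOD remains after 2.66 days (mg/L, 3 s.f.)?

L ≈ 27.6 mg/L

L_t = L₀ e^(−k_d t) = 53.6 × e^(−0.250×2.66) = 53.6 × 0.5143 = 27.57 mg/L.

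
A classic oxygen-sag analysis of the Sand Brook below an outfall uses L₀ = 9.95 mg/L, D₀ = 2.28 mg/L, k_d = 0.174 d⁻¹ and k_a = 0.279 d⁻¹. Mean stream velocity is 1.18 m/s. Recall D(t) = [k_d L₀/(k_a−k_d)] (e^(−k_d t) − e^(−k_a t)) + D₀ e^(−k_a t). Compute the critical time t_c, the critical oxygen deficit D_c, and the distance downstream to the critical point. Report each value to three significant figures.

t_c ≈ 3.08 d; D_c ≈ 3.63 mg/L; x_c ≈ 314 km

At the critical point dD/dt = 0, so k_d L₀ e^(−k_d t) = k_a D. Substituting D(t) from the Streeter–Phelps equation and solving for t gives
t_c = ln[(k_a/k_d)(1 − D₀(k_a−k_d)/(k_d L₀))] / (k_a−k_d).
Here k_a−k_d = 0.1050 d⁻¹ and 1 − D₀(k_a−k_d)/(k_d L₀) = 1 − 2.28×0.1050/(0.174×9.95) = 0.8617, so
t_c = ln(1.603 × 0.8617) / 0.1050 = 0.3233 / 0.1050 = 3.079 d.
L(t_c) = L₀ e^(−k_d t_c) = 9.95 × 0.5852 = 5.823 mg/L, and at the critical point k_a D_c = k_d L, so D_c = (0.174/0.279) × 5.823 = 3.631 mg/L.
x_c = v t_c = 1.18 m/s × 3.079 d × 86400 s/d = 313900 m ≈ 314 km.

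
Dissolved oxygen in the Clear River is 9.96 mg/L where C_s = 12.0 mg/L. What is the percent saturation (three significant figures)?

% saturation = C/C_s × 100 = 9.96/12.0 × 100 = 83.0 %.

83.0 % saturation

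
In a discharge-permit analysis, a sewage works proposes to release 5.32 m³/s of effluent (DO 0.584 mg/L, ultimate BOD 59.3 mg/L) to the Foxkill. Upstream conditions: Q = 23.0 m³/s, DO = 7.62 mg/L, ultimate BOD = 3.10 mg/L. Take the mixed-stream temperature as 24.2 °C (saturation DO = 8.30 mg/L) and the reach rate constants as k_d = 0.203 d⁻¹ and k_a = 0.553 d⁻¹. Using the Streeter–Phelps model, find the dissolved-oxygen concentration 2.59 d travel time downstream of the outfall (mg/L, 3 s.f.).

Mixed DO = (23.0×7.62 + 5.32×0.584)/(23.0+5.32) = 178.4/28.32 = 6.298 mg/L.
Mixed L₀ = (23.0×3.10 + 5.32×59.3)/(28.32) = 386.8/28.32 = 13.66 mg/L.
Initial deficit D₀ = C_s − DO₀ = 8.30 − 6.298 = 2.002 mg/L.
D(2.59) = [0.203×13.66/(0.553−0.203)](e^(−0.203×2.59) − e^(−0.553×2.59)) + 2.002 e^(−0.553×2.59)
= 7.921 × (0.5911 − 0.2388) + 2.002 × 0.2388 = 3.269 mg/L.
DO = 8.30 − 3.269 = 5.031 mg/L.

DO ≈ 5.03 mg/L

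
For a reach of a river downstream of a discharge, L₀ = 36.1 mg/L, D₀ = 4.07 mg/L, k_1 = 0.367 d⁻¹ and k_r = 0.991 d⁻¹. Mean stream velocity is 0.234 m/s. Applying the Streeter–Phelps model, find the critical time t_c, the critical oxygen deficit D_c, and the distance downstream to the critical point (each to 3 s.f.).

t_c ≈ 1.25 d; D_c ≈ 8.45 mg/L; x_c ≈ 25.3 km

At the critical point dD/dt = 0, so k_1 L₀ e^(−k_1 t) = k_r D. Substituting D(t) from the Streeter–Phelps equation and solving for t gives
t_c = ln[(k_r/k_1)(1 − D₀(k_r−k_1)/(k_1 L₀))] / (k_r−k_1).
Here k_r−k_1 = 0.6240 d⁻¹ and 1 − D₀(k_r−k_1)/(k_1 L₀) = 1 − 4.07×0.6240/(0.367×36.1) = 0.8083, so
t_c = ln(2.700 × 0.8083) / 0.6240 = 0.7805 / 0.6240 = 1.251 d.
D_c = (k_1/k_r) L₀ e^(−k_1 t_c) = (0.367/0.991) × 36.1 × e^(−0.367×1.251) = 0.3703 × 36.1 × 0.6319 = 8.448 mg/L.
x_c = v t_c = 0.234 m/s × 1.251 d × 86400 s/d = 25290 m ≈ 25.3 km.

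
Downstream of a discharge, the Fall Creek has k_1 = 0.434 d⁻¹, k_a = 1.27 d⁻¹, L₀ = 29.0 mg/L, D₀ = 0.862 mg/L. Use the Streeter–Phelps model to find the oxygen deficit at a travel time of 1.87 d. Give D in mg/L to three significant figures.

D ≈ 5.37 mg/L

k_1 L₀/(k_a−k_1) = 0.434×29.0/(1.27−0.434) = 12.59/0.8360 = 15.06 mg/L.
e^(−k_1 t) = e^(−0.434×1.870) = 0.4442; e^(−k_a t) = e^(−1.27×1.870) = 0.09302.
D = 15.06 × (0.4442 − 0.09302) + 0.862 × 0.09302 = 5.286 + 0.08019 = 5.366 mg/L.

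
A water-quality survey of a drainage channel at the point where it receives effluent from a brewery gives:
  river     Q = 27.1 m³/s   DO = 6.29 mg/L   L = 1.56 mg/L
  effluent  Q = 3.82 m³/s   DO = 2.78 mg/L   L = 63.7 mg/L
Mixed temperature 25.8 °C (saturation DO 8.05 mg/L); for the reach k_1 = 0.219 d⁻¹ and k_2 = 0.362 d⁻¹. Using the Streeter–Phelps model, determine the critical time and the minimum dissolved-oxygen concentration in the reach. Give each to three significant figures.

Mixed DO = (27.1×6.29 + 3.82×2.78)/(27.1+3.82) = 181.1/30.92 = 5.856 mg/L.
Mixed L₀ = (27.1×1.56 + 3.82×63.7)/(30.92) = 285.6/30.92 = 9.237 mg/L.
Initial deficit D₀ = C_s − DO₀ = 8.05 − 5.856 = 2.194 mg/L.
t_c = (1/0.1430) ln[(0.362/0.219)(1 − 2.194×0.1430/(0.219×9.237))] = 6.993 × ln(1.397) = 2.336 d.
D_c = (0.219/0.362) × 9.237 × e^(−0.219×2.336) = 0.6050 × 9.237 × 0.5995 = 3.350 mg/L.
Minimum DO = 8.05 − 3.350 = 4.700 mg/L.

t_c ≈ 2.34 d; minimum DO ≈ 4.70 mg/L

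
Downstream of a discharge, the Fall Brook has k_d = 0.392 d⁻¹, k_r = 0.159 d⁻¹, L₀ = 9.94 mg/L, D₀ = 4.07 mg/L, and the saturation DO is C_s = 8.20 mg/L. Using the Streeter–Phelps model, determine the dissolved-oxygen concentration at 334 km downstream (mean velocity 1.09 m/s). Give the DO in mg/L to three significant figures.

Travel time t = x/v = 334 km / (1.09 m/s) = 334000 m / 1.09 m/s = 306400 s = 3.547 d.
k_d L₀/(k_r−k_d) = 0.392×9.94/(0.159−0.392) = 3.896/-0.2330 = -16.72 mg/L.
e^(−k_d t) = e^(−0.392×3.547) = 0.2490; e^(−k_r t) = e^(−0.159×3.547) = 0.5690.
D = -16.72 × (0.2490 − 0.5690) + 4.07 × 0.5690 = 5.351 + 2.316 = 7.667 mg/L.
DO = C_s − D = 8.20 − 7.667 = 0.5333 mg/L.

DO ≈ 0.533 mg/L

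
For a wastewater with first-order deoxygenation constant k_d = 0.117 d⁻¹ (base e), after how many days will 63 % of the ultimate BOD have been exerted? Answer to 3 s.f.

y/L₀ = 1 − e^(−k_d t) = 0.63 ⇒ e^(−k_d t) = 0.370
t = −ln(0.370) / 0.117 = 0.9943 / 0.117 = 8.498 d.

t ≈ 8.50 d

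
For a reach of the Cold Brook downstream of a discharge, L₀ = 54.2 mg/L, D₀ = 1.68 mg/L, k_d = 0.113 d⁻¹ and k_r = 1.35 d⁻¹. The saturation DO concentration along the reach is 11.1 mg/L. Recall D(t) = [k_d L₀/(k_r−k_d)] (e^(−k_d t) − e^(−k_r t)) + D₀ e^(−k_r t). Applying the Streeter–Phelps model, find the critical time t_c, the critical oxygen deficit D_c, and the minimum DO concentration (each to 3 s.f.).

At the critical point dD/dt = 0, so k_d L₀ e^(−k_d t) = k_r D. Substituting D(t) from the Streeter–Phelps equation and solving for t gives
t_c = ln[(k_r/k_d)(1 − D₀(k_r−k_d)/(k_d L₀))] / (k_r−k_d).
Here k_r−k_d = 1.237 d⁻¹ and 1 − D₀(k_r−k_d)/(k_d L₀) = 1 − 1.68×1.237/(0.113×54.2) = 0.6607, so
t_c = ln(11.95 × 0.6607) / 1.237 = 2.066 / 1.237 = 1.670 d.
D_c = (k_d/k_r) L₀ e^(−k_d t_c) = (0.113/1.35) × 54.2 × e^(−0.113×1.670) = 0.08370 × 54.2 × 0.8280 = 3.756 mg/L.
Minimum DO = C_s − D_c = 11.1 − 3.756 = 7.344 mg/L.

t_c ≈ 1.67 d; D_c ≈ 3.76 mg/L; min DO ≈ 7.34 mg/L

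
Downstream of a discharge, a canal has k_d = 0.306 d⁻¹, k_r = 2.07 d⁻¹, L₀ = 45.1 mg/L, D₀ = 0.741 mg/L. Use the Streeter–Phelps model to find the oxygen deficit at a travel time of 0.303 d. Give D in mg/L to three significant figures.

k_d L₀/(k_r−k_d) = 0.306×45.1/(2.07−0.306) = 13.80/1.764 = 7.823 mg/L.
e^(−k_d t) = e^(−0.306×0.3030) = 0.9115; e^(−k_r t) = e^(−2.07×0.3030) = 0.5341.
D = 7.823 × (0.9115 − 0.5341) + 0.741 × 0.5341 = 2.952 + 0.3958 = 3.348 mg/L.

D ≈ 3.35 mg/L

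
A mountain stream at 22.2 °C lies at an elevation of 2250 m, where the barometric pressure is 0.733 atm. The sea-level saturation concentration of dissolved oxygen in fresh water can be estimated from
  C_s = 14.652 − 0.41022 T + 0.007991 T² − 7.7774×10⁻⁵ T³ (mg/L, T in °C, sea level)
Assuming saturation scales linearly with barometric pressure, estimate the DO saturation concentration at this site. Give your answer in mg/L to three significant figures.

C_s ≈ 6.33 mg/L

At sea level: C_s = 14.652 − 0.41022×22.2 + 0.007991×22.2² − 7.7774×10⁻⁵×22.2³ = 8.632 mg/L.
Pressure correction: C_s' = 8.632 × 0.733 = 6.328 mg/L.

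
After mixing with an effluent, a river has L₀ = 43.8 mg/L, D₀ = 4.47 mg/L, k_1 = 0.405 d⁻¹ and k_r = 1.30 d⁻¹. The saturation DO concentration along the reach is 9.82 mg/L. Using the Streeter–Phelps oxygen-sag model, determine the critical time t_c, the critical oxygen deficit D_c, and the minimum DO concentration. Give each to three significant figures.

t_c ≈ 1.02 d; D_c ≈ 9.04 mg/L; min DO ≈ 0.783 mg/L

t_c = [1/(k_r−k_1)] ln[(k_r/k_1)(1 − D₀(k_r−k_1)/(k_1 L₀))]
= [1/(1.30−0.405)] ln[(1.30/0.405)(1 − 4.47×0.8950/(0.405×43.8))]
= (1/0.8950) ln[3.210 × 0.7745] = 1.117 × ln(2.486) = 1.117 × 0.9107 = 1.017 d.
L(t_c) = L₀ e^(−k_1 t_c) = 43.8 × 0.6623 = 29.01 mg/L, and at the critical point k_r D_c = k_1 L, so D_c = (0.405/1.30) × 29.01 = 9.037 mg/L.
Minimum DO = C_s − D_c = 9.82 − 9.037 = 0.7831 mg/L.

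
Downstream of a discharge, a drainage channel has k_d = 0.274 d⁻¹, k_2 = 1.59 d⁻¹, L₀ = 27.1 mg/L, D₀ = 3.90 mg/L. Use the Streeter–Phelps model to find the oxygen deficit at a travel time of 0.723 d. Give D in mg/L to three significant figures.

k_d L₀/(k_2−k_d) = 0.274×27.1/(1.59−0.274) = 7.425/1.316 = 5.642 mg/L.
e^(−k_d t) = e^(−0.274×0.7230) = 0.8203; e^(−k_2 t) = e^(−1.59×0.7230) = 0.3168.
D = 5.642 × (0.8203 − 0.3168) + 3.90 × 0.3168 = 2.841 + 1.235 = 4.076 mg/L.

D ≈ 4.08 mg/L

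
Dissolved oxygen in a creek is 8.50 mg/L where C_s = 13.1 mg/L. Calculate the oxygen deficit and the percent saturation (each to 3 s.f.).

D ≈ 4.60 mg/L; 64.9 % saturation

D = C_s − C = 13.1 − 8.50 = 4.60 mg/L.
% saturation = 8.50/13.1 × 100 = 64.9 %.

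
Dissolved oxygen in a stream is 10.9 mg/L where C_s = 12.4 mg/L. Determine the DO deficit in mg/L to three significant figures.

D = C_s − C = 12.4 − 10.9 = 1.50 mg/L.

D ≈ 1.50 mg/L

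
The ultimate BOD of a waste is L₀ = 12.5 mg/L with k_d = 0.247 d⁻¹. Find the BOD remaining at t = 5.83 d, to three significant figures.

L_t = L₀ e^(−k_d t) = 12.5 × e^(−0.247×5.83) = 12.5 × 0.2369 = 2.962 mg/L.

L ≈ 2.96 mg/L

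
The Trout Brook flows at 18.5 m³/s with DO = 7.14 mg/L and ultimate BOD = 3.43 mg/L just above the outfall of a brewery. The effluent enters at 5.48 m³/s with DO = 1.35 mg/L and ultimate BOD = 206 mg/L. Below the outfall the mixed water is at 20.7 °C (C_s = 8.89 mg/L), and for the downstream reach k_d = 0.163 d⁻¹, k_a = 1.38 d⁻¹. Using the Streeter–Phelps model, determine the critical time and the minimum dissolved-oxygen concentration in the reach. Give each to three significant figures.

Mixed DO = (18.5×7.14 + 5.48×1.35)/(18.5+5.48) = 139.5/23.98 = 5.817 mg/L.
Mixed L₀ = (18.5×3.43 + 5.48×206)/(23.98) = 1192/23.98 = 49.72 mg/L.
Initial deficit D₀ = C_s − DO₀ = 8.89 − 5.817 = 3.073 mg/L.
t_c = (1/1.217) ln[(1.38/0.163)(1 − 3.073×1.217/(0.163×49.72))] = 0.8217 × ln(4.559) = 1.247 d.
D_c = (0.163/1.38) × 49.72 × e^(−0.163×1.247) = 0.1181 × 49.72 × 0.8161 = 4.793 mg/L.
Minimum DO = 8.89 − 4.793 = 4.097 mg/L.

t_c ≈ 1.25 d; minimum DO ≈ 4.10 mg/L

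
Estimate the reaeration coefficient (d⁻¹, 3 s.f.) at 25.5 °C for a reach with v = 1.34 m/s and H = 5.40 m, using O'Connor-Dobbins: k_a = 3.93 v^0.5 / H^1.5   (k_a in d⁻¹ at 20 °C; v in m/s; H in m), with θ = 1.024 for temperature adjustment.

k_a ≈ 0.413 d⁻¹

k_a(20) = 3.93 × 1.34^0.5 / 5.40^1.5 = 3.93 × 1.158 / 12.55 = 0.3625 d⁻¹.
k_a(25.5) = 0.3625 × 1.024^(25.5−20) = 0.3625 × 1.139 = 0.4131 d⁻¹.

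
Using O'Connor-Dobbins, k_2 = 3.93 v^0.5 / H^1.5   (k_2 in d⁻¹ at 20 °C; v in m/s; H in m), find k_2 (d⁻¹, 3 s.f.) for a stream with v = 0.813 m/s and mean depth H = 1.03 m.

k_2 = 3.93 × 0.813^0.5 / 1.03^1.5 = 3.93 × 0.9017 / 1.045 = 3.390 d⁻¹.

k_2 ≈ 3.39 d⁻¹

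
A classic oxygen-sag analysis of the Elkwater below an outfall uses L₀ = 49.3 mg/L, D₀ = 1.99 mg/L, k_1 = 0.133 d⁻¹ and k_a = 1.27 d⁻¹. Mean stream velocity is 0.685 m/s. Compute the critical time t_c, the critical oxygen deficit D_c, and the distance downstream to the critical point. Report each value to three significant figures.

t_c ≈ 1.61 d; D_c ≈ 4.17 mg/L; x_c ≈ 95.4 km

At the critical point dD/dt = 0, so k_1 L₀ e^(−k_1 t) = k_a D. Substituting D(t) from the Streeter–Phelps equation and solving for t gives
t_c = ln[(k_a/k_1)(1 − D₀(k_a−k_1)/(k_1 L₀))] / (k_a−k_1).
Here k_a−k_1 = 1.137 d⁻¹ and 1 − D₀(k_a−k_1)/(k_1 L₀) = 1 − 1.99×1.137/(0.133×49.3) = 0.6549, so
t_c = ln(9.549 × 0.6549) / 1.137 = 1.833 / 1.137 = 1.612 d.
D_c = (k_1/k_a) L₀ e^(−k_1 t_c) = (0.133/1.27) × 49.3 × e^(−0.133×1.612) = 0.1047 × 49.3 × 0.8070 = 4.166 mg/L.
x_c = v t_c = 0.685 m/s × 1.612 d × 86400 s/d = 95420 m ≈ 95.4 km.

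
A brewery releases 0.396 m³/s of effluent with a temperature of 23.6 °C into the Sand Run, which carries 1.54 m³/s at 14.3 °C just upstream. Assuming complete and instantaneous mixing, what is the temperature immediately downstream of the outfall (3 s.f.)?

16.2 °C

Flow-weighted mixing: C = (Q_r C_r + Q_w C_w)/(Q_r + Q_w)
= (1.54×14.3 + 0.396×23.6)/(1.54 + 0.396) = 31.37/1.936 = 16.20 °C.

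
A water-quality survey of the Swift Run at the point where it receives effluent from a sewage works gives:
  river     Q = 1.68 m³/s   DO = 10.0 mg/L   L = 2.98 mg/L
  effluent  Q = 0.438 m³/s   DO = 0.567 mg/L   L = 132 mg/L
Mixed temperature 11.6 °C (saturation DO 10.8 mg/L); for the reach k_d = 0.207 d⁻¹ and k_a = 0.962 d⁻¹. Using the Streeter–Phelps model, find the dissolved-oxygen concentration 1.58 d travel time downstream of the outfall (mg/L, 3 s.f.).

DO ≈ 6.11 mg/L

Mixed DO = (1.68×10.0 + 0.438×0.567)/(1.68+0.438) = 17.05/2.118 = 8.049 mg/L.
Mixed L₀ = (1.68×2.98 + 0.438×132)/(2.118) = 62.82/2.118 = 29.66 mg/L.
Initial deficit D₀ = C_s − DO₀ = 10.8 − 8.049 = 2.751 mg/L.
D(1.58) = [0.207×29.66/(0.962−0.207)](e^(−0.207×1.58) − e^(−0.962×1.58)) + 2.751 e^(−0.962×1.58)
= 8.132 × (0.7210 − 0.2187) + 2.751 × 0.2187 = 4.687 mg/L.
DO = 10.8 − 4.687 = 6.113 mg/L.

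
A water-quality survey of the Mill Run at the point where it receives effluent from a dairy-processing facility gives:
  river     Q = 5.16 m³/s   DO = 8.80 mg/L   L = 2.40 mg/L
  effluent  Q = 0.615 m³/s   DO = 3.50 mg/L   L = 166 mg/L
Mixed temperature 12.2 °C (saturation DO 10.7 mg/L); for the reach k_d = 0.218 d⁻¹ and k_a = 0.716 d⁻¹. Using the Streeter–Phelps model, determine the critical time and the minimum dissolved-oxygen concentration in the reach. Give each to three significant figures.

Mixed DO = (5.16×8.80 + 0.615×3.50)/(5.16+0.615) = 47.56/5.775 = 8.236 mg/L.
Mixed L₀ = (5.16×2.40 + 0.615×166)/(5.775) = 114.5/5.775 = 19.82 mg/L.
Initial deficit D₀ = C_s − DO₀ = 10.7 − 8.236 = 2.464 mg/L.
t_c = (1/0.4980) ln[(0.716/0.218)(1 − 2.464×0.4980/(0.218×19.82))] = 2.008 × ln(2.352) = 1.717 d.
D_c = (0.218/0.716) × 19.82 × e^(−0.218×1.717) = 0.3045 × 19.82 × 0.6878 = 4.151 mg/L.
Minimum DO = 10.7 − 4.151 = 6.549 mg/L.

t_c ≈ 1.72 d; minimum DO ≈ 6.55 mg/L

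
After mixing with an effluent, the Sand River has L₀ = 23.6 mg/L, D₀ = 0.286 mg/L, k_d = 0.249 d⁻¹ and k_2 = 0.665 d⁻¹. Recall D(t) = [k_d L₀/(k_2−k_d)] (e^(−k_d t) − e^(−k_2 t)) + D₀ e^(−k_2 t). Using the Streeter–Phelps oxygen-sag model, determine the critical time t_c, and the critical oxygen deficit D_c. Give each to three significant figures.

t_c ≈ 2.31 d; D_c ≈ 4.97 mg/L

At the critical point dD/dt = 0, so k_d L₀ e^(−k_d t) = k_2 D. Substituting D(t) from the Streeter–Phelps equation and solving for t gives
t_c = ln[(k_2/k_d)(1 − D₀(k_2−k_d)/(k_d L₀))] / (k_2−k_d).
Here k_2−k_d = 0.4160 d⁻¹ and 1 − D₀(k_2−k_d)/(k_d L₀) = 1 − 0.286×0.4160/(0.249×23.6) = 0.9798, so
t_c = ln(2.671 × 0.9798) / 0.4160 = 0.9619 / 0.4160 = 2.312 d.
D_c = (k_d/k_2) L₀ e^(−k_d t_c) = (0.249/0.665) × 23.6 × e^(−0.249×2.312) = 0.3744 × 23.6 × 0.5623 = 4.969 mg/L.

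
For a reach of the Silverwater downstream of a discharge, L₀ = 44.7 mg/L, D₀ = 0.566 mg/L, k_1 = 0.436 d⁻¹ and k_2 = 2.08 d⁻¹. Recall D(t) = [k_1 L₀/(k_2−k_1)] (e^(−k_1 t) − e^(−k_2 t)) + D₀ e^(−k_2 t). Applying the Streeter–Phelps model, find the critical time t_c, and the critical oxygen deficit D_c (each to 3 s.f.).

t_c = [1/(k_2−k_1)] ln[(k_2/k_1)(1 − D₀(k_2−k_1)/(k_1 L₀))]
= [1/(2.08−0.436)] ln[(2.08/0.436)(1 − 0.566×1.644/(0.436×44.7))]
= (1/1.644) ln[4.771 × 0.9523] = 0.6083 × ln(4.543) = 0.6083 × 1.514 = 0.9207 d.
D_c = (k_1/k_2) L₀ e^(−k_1 t_c) = (0.436/2.08) × 44.7 × e^(−0.436×0.9207) = 0.2096 × 44.7 × 0.6694 = 6.272 mg/L.

t_c ≈ 0.921 d; D_c ≈ 6.27 mg/L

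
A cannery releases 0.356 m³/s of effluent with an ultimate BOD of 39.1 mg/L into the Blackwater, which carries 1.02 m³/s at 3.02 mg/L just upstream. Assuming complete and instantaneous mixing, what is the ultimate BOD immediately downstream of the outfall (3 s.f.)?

Flow-weighted mixing: C = (Q_r C_r + Q_w C_w)/(Q_r + Q_w)
= (1.02×3.02 + 0.356×39.1)/(1.02 + 0.356) = 17.00/1.376 = 12.35 mg/L.

12.4 mg/L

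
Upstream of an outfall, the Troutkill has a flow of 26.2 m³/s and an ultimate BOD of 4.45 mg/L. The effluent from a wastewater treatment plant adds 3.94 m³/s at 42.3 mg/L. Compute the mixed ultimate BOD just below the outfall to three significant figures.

Flow-weighted mixing: C = (Q_r C_r + Q_w C_w)/(Q_r + Q_w)
= (26.2×4.45 + 3.94×42.3)/(26.2 + 3.94) = 283.3/30.14 = 9.398 mg/L.

9.40 mg/L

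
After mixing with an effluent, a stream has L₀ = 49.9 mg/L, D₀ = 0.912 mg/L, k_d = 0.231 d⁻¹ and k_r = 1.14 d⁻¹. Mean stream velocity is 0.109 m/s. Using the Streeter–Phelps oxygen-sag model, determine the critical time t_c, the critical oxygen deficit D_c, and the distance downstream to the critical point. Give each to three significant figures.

t_c ≈ 1.67 d; D_c ≈ 6.87 mg/L; x_c ≈ 15.8 km

t_c = [1/(k_r−k_d)] ln[(k_r/k_d)(1 − D₀(k_r−k_d)/(k_d L₀))]
= [1/(1.14−0.231)] ln[(1.14/0.231)(1 − 0.912×0.9090/(0.231×49.9))]
= (1/0.9090) ln[4.935 × 0.9281] = 1.100 × ln(4.580) = 1.100 × 1.522 = 1.674 d.
L(t_c) = L₀ e^(−k_d t_c) = 49.9 × 0.6793 = 33.90 mg/L, and at the critical point k_r D_c = k_d L, so D_c = (0.231/1.14) × 33.90 = 6.868 mg/L.
x_c = v t_c = 0.109 m/s × 1.674 d × 86400 s/d = 15770 m ≈ 15.8 km.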